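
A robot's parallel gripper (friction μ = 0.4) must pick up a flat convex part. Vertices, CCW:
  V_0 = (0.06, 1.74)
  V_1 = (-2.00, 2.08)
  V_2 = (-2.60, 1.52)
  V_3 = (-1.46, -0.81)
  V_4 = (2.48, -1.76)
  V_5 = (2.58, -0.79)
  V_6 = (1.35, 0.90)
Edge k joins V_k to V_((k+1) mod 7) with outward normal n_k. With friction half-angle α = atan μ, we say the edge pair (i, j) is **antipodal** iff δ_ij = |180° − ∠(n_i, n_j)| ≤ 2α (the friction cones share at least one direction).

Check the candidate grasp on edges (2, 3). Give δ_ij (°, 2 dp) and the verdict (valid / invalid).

α = atan 0.4 = 21.80°;  2α = 43.60°
edge 2: e_2 = (+1.14, -2.33);  n_2 = (-0.8982, -0.4395)
edge 3: e_3 = (+3.94, -0.95);  n_3 = (-0.2344, -0.9721)
∠(n_2, n_3) = 50.37°
δ = |180° − 50.37°| = 129.63°
129.63° > 2α = 43.60°  →  invalid

δ = 129.63°, invalid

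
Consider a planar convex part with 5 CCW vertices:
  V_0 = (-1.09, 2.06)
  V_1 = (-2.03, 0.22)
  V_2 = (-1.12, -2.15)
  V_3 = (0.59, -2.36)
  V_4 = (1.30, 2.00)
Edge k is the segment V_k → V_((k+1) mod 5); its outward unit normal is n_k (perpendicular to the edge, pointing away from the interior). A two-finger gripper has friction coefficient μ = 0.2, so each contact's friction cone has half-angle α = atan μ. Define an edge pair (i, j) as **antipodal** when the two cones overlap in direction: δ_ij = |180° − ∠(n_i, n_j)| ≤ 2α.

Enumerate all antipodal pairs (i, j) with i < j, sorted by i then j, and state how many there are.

count = 2; pairs: (0,3), (2,4)

α = atan 0.2 = 11.31°;  2α = 22.62°
n_0 = (-0.8905, +0.4549)
n_1 = (-0.9335, -0.3585)
n_2 = (-0.1219, -0.9925)
n_3 = (+0.9870, -0.1607)
n_4 = (+0.0251, +0.9997)
  (0,1): δ = 131.93°  ·
  (0,2): δ = 69.94°  ·
  (0,3): δ = 17.81°  ✓
  (0,4): δ = 115.62°  ·
  (1,2): δ = 118.01°  ·
  (1,3): δ = 30.25°  ·
  (1,4): δ = 67.56°  ·
  (2,3): δ = 92.25°  ·
  (2,4): δ = 5.56°  ✓
  (3,4): δ = 82.19°  ·
antipodal pairs: 2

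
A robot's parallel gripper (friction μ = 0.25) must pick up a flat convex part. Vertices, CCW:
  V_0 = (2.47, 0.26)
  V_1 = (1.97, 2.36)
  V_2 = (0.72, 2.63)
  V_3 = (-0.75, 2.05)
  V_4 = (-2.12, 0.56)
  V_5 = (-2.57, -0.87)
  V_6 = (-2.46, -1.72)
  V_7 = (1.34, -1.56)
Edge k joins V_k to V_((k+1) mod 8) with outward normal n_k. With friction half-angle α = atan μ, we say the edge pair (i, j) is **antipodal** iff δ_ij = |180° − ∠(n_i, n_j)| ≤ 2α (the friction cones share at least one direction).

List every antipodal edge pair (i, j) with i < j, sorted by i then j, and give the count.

α = atan 0.25 = 14.04°;  2α = 28.07°
n_0 = (+0.9728, +0.2316)
n_1 = (+0.2111, +0.9775)
n_2 = (-0.3670, +0.9302)
n_3 = (-0.7361, +0.6768)
n_4 = (-0.9539, +0.3002)
n_5 = (-0.9917, -0.1283)
n_6 = (+0.0421, -0.9991)
n_7 = (+0.8496, -0.5275)
  (0,1): δ = 115.58°  ·
  (0,2): δ = 81.86°  ·
  (0,3): δ = 55.99°  ·
  (0,4): δ = 30.86°  ·
  (0,5): δ = 6.02°  ✓
  (0,6): δ = 79.02°  ·
  (0,7): δ = 134.77°  ·
  (1,2): δ = 146.28°  ·
  (1,3): δ = 120.41°  ·
  (1,4): δ = 95.28°  ·
  (1,5): δ = 70.44°  ·
  (1,6): δ = 14.60°  ✓
  (1,7): δ = 70.35°  ·
  (2,3): δ = 154.13°  ·
  (2,4): δ = 129.00°  ·
  (2,5): δ = 104.16°  ·
  (2,6): δ = 19.12°  ✓
  (2,7): δ = 36.63°  ·
  (3,4): δ = 154.87°  ·
  (3,5): δ = 130.03°  ·
  (3,6): δ = 44.99°  ·
  (3,7): δ = 10.76°  ✓
  (4,5): δ = 155.16°  ·
  (4,6): δ = 70.12°  ·
  (4,7): δ = 14.37°  ✓
  (5,6): δ = 94.96°  ·
  (5,7): δ = 39.21°  ·
  (6,7): δ = 124.25°  ·
antipodal pairs: 5

count = 5; pairs: (0,5), (1,6), (2,6), (3,7), (4,7)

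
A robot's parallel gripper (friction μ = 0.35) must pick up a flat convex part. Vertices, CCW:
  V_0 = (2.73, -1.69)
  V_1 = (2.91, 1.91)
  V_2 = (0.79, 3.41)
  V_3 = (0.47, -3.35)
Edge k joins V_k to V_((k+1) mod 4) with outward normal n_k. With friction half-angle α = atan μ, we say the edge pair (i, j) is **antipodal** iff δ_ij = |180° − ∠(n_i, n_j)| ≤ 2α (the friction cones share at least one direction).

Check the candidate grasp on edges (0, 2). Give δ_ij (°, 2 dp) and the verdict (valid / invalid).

α = atan 0.35 = 19.29°;  2α = 38.58°
edge 0: e_0 = (+0.18, +3.60);  n_0 = (+0.9988, -0.0499)
edge 2: e_2 = (-0.32, -6.76);  n_2 = (-0.9989, +0.0473)
∠(n_0, n_2) = 179.85°
δ = |180° − 179.85°| = 0.15°
0.15° ≤ 2α = 38.58°  →  valid

δ = 0.15°, valid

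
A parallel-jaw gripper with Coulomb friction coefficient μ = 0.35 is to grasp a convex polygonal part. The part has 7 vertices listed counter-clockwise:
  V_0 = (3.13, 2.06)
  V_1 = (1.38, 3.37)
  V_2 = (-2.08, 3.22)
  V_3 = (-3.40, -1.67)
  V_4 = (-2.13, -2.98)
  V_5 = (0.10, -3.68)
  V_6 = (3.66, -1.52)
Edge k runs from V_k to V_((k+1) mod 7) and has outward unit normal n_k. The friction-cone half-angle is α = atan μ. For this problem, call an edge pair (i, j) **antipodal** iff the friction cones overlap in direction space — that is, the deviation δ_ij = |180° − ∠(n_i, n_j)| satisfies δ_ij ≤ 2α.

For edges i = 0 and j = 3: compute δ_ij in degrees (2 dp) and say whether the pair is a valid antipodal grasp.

δ = 9.07°, valid

α = atan 0.35 = 19.29°;  2α = 38.58°
edge 0: e_0 = (-1.75, +1.31);  n_0 = (+0.5993, +0.8005)
edge 3: e_3 = (+1.27, -1.31);  n_3 = (-0.7180, -0.6961)
∠(n_0, n_3) = 170.93°
δ = |180° − 170.93°| = 9.07°
9.07° ≤ 2α = 38.58°  →  valid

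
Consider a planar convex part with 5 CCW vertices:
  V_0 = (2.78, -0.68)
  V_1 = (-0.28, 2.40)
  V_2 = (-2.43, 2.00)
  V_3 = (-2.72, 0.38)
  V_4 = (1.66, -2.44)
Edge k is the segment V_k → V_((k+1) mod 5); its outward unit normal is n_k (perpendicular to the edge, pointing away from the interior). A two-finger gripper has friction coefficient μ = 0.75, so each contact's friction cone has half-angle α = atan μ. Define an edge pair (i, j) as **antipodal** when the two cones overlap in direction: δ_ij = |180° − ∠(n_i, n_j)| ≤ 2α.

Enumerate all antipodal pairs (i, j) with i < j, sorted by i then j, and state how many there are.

count = 5; pairs: (0,2), (0,3), (1,3), (1,4), (2,4)

α = atan 0.75 = 36.87°;  2α = 73.74°
n_0 = (+0.7094, +0.7048)
n_1 = (-0.1829, +0.9831)
n_2 = (-0.9844, +0.1762)
n_3 = (-0.5413, -0.8408)
n_4 = (+0.8437, -0.5369)
  (0,1): δ = 124.27°  ·
  (0,2): δ = 54.96°  ✓
  (0,3): δ = 12.41°  ✓
  (0,4): δ = 102.72°  ·
  (1,2): δ = 110.69°  ·
  (1,3): δ = 43.31°  ✓
  (1,4): δ = 46.99°  ✓
  (2,3): δ = 112.63°  ·
  (2,4): δ = 22.32°  ✓
  (3,4): δ = 89.70°  ·
antipodal pairs: 5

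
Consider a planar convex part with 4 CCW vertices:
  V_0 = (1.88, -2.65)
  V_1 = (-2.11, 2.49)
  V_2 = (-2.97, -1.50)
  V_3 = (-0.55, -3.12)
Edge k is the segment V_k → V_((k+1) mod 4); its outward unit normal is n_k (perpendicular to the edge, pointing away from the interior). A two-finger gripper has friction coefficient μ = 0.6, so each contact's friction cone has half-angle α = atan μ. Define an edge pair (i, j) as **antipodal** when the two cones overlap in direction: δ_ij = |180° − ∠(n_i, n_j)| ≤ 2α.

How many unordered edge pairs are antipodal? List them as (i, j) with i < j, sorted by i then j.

count = 2; pairs: (0,1), (0,2)

α = atan 0.6 = 30.96°;  2α = 61.93°
n_0 = (+0.7899, +0.6132)
n_1 = (-0.9776, +0.2107)
n_2 = (-0.5563, -0.8310)
n_3 = (+0.1899, -0.9818)
  (0,1): δ = 49.98°  ✓
  (0,2): δ = 18.38°  ✓
  (0,3): δ = 63.13°  ·
  (1,2): δ = 111.64°  ·
  (1,3): δ = 66.89°  ·
  (2,3): δ = 135.25°  ·
antipodal pairs: 2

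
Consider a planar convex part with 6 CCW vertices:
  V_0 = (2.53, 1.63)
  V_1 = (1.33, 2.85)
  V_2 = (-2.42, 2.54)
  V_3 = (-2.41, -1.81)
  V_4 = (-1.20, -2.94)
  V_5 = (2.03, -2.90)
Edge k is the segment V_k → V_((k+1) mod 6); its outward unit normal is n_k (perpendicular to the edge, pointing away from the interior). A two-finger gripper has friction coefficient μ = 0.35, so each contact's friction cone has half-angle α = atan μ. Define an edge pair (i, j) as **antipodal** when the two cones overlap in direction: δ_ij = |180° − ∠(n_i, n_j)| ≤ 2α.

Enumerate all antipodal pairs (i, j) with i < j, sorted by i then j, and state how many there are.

count = 3; pairs: (0,3), (1,4), (2,5)

α = atan 0.35 = 19.29°;  2α = 38.58°
n_0 = (+0.7129, +0.7012)
n_1 = (-0.0824, +0.9966)
n_2 = (-1.0000, -0.0023)
n_3 = (-0.6825, -0.7309)
n_4 = (+0.0124, -0.9999)
n_5 = (+0.9940, -0.1097)
  (0,1): δ = 129.80°  ·
  (0,2): δ = 44.39°  ·
  (0,3): δ = 2.43°  ✓
  (0,4): δ = 46.18°  ·
  (0,5): δ = 129.17°  ·
  (1,2): δ = 94.59°  ·
  (1,3): δ = 47.77°  ·
  (1,4): δ = 4.02°  ✓
  (1,5): δ = 78.98°  ·
  (2,3): δ = 133.17°  ·
  (2,4): δ = 89.42°  ·
  (2,5): δ = 6.43°  ✓
  (3,4): δ = 136.25°  ·
  (3,5): δ = 53.26°  ·
  (4,5): δ = 97.01°  ·
antipodal pairs: 3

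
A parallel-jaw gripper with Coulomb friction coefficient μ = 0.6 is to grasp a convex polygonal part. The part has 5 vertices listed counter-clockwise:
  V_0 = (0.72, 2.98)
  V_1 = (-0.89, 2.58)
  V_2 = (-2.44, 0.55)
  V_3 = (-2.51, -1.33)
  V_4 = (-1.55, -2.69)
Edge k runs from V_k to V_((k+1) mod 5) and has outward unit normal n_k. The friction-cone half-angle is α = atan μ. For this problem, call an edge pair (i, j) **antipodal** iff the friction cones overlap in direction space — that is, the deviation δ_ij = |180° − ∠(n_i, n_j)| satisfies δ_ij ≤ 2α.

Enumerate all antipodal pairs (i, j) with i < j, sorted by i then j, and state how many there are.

count = 4; pairs: (0,4), (1,4), (2,4), (3,4)

α = atan 0.6 = 30.96°;  2α = 61.93°
n_0 = (-0.2411, +0.9705)
n_1 = (-0.7948, +0.6069)
n_2 = (-0.9993, +0.0372)
n_3 = (-0.8170, -0.5767)
n_4 = (+0.9284, -0.3717)
  (0,1): δ = 141.32°  ·
  (0,2): δ = 106.08°  ·
  (0,3): δ = 68.73°  ·
  (0,4): δ = 54.23°  ✓
  (1,2): δ = 144.77°  ·
  (1,3): δ = 107.42°  ·
  (1,4): δ = 15.54°  ✓
  (2,3): δ = 142.65°  ·
  (2,4): δ = 19.69°  ✓
  (3,4): δ = 57.04°  ✓
antipodal pairs: 4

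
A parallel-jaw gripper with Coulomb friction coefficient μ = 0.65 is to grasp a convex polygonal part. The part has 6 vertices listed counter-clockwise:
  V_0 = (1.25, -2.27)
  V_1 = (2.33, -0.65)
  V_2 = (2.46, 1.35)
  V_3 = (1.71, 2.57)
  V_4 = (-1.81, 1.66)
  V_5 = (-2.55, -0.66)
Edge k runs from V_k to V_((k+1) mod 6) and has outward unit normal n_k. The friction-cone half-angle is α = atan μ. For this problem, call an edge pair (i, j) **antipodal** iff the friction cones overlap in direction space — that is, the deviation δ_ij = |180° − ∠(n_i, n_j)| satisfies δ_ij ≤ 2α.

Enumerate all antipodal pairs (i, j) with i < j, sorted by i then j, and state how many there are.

count = 6; pairs: (0,3), (0,4), (1,4), (2,4), (2,5), (3,5)

α = atan 0.65 = 33.02°;  2α = 66.05°
n_0 = (+0.8321, -0.5547)
n_1 = (+0.9979, -0.0649)
n_2 = (+0.8519, +0.5237)
n_3 = (-0.2503, +0.9682)
n_4 = (-0.9527, +0.3039)
n_5 = (-0.3901, -0.9208)
  (0,1): δ = 150.03°  ·
  (0,2): δ = 114.73°  ·
  (0,3): δ = 41.82°  ✓
  (0,4): δ = 16.00°  ✓
  (0,5): δ = 100.73°  ·
  (1,2): δ = 144.70°  ·
  (1,3): δ = 71.79°  ·
  (1,4): δ = 13.97°  ✓
  (1,5): δ = 70.76°  ·
  (2,3): δ = 107.09°  ·
  (2,4): δ = 49.27°  ✓
  (2,5): δ = 35.46°  ✓
  (3,4): δ = 122.19°  ·
  (3,5): δ = 37.46°  ✓
  (4,5): δ = 95.27°  ·
antipodal pairs: 6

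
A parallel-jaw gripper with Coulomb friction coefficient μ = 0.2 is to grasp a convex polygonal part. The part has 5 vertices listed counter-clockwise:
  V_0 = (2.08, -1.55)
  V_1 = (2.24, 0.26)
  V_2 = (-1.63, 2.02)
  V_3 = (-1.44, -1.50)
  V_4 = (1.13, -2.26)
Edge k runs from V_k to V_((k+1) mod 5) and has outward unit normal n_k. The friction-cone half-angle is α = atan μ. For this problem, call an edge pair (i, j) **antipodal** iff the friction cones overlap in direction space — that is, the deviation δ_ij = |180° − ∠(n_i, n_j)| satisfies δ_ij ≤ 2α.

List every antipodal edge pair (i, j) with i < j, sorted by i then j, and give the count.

count = 2; pairs: (0,2), (1,3)

α = atan 0.2 = 11.31°;  2α = 22.62°
n_0 = (+0.9961, -0.0881)
n_1 = (+0.4140, +0.9103)
n_2 = (-0.9985, -0.0539)
n_3 = (-0.2836, -0.9589)
n_4 = (+0.5987, -0.8010)
  (0,1): δ = 109.40°  ·
  (0,2): δ = 8.14°  ✓
  (0,3): δ = 78.58°  ·
  (0,4): δ = 131.82°  ·
  (1,2): δ = 62.46°  ·
  (1,3): δ = 7.98°  ✓
  (1,4): δ = 61.23°  ·
  (2,3): δ = 109.56°  ·
  (2,4): δ = 56.32°  ·
  (3,4): δ = 126.75°  ·
antipodal pairs: 2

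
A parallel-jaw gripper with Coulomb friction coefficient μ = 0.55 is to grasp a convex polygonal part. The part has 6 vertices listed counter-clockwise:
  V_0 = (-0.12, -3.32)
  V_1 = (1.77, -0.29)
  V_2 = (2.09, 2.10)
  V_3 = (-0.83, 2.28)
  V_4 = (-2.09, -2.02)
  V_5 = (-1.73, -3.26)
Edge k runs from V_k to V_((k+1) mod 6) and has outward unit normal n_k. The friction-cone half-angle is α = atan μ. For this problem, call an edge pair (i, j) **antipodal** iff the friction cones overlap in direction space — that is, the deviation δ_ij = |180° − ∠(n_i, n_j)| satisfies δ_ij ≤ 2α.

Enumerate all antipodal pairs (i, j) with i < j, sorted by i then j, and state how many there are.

α = atan 0.55 = 28.81°;  2α = 57.62°
n_0 = (+0.8485, -0.5292)
n_1 = (+0.9912, -0.1327)
n_2 = (+0.0615, +0.9981)
n_3 = (-0.9596, +0.2812)
n_4 = (-0.9603, -0.2788)
n_5 = (-0.0372, -0.9993)
  (0,1): δ = 155.67°  ·
  (0,2): δ = 61.57°  ·
  (0,3): δ = 15.62°  ✓
  (0,4): δ = 48.14°  ✓
  (0,5): δ = 119.82°  ·
  (1,2): δ = 85.90°  ·
  (1,3): δ = 8.71°  ✓
  (1,4): δ = 23.82°  ✓
  (1,5): δ = 95.49°  ·
  (2,3): δ = 102.80°  ·
  (2,4): δ = 70.28°  ·
  (2,5): δ = 1.39°  ✓
  (3,4): δ = 147.48°  ·
  (3,5): δ = 75.80°  ·
  (4,5): δ = 108.32°  ·
antipodal pairs: 5

count = 5; pairs: (0,3), (0,4), (1,3), (1,4), (2,5)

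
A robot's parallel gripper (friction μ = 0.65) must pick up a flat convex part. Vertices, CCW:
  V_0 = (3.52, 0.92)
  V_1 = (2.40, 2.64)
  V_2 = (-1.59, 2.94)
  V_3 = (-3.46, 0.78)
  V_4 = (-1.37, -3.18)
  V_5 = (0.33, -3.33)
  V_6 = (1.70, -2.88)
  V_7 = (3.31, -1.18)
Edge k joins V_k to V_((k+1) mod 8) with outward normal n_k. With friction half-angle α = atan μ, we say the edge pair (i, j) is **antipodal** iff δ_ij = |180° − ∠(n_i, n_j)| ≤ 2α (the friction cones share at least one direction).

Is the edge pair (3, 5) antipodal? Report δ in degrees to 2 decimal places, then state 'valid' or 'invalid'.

δ = 99.64°, invalid

α = atan 0.65 = 33.02°;  2α = 66.05°
edge 3: e_3 = (+2.09, -3.96);  n_3 = (-0.8844, -0.4668)
edge 5: e_5 = (+1.37, +0.45);  n_5 = (+0.3121, -0.9501)
∠(n_3, n_5) = 80.36°
δ = |180° − 80.36°| = 99.64°
99.64° > 2α = 66.05°  →  invalid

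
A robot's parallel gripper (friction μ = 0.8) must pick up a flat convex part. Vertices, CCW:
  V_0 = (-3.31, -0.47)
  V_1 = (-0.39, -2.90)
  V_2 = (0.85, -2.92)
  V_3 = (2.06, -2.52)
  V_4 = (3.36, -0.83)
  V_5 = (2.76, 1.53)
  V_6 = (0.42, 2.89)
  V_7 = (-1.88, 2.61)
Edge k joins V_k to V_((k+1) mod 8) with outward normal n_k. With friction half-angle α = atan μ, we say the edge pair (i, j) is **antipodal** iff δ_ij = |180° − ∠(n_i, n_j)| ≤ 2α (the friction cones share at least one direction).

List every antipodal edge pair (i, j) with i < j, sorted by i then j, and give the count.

α = atan 0.8 = 38.66°;  2α = 77.32°
n_0 = (-0.6397, -0.7687)
n_1 = (-0.0161, -0.9999)
n_2 = (+0.3139, -0.9495)
n_3 = (+0.7926, -0.6097)
n_4 = (+0.9692, +0.2464)
n_5 = (+0.5025, +0.8646)
n_6 = (-0.1208, +0.9927)
n_7 = (-0.9070, +0.4211)
  (0,1): δ = 141.16°  ·
  (0,2): δ = 121.94°  ·
  (0,3): δ = 87.80°  ·
  (0,4): δ = 35.97°  ✓
  (0,5): δ = 9.60°  ✓
  (0,6): δ = 46.71°  ✓
  (0,7): δ = 104.86°  ·
  (1,2): δ = 160.78°  ·
  (1,3): δ = 126.64°  ·
  (1,4): δ = 74.81°  ✓
  (1,5): δ = 29.24°  ✓
  (1,6): δ = 7.87°  ✓
  (1,7): δ = 66.02°  ✓
  (2,3): δ = 145.86°  ·
  (2,4): δ = 94.03°  ·
  (2,5): δ = 48.46°  ✓
  (2,6): δ = 11.35°  ✓
  (2,7): δ = 46.80°  ✓
  (3,4): δ = 128.17°  ·
  (3,5): δ = 82.60°  ·
  (3,6): δ = 45.49°  ✓
  (3,7): δ = 12.66°  ✓
  (4,5): δ = 134.43°  ·
  (4,6): δ = 97.32°  ·
  (4,7): δ = 39.17°  ✓
  (5,6): δ = 142.89°  ·
  (5,7): δ = 84.74°  ·
  (6,7): δ = 121.85°  ·
antipodal pairs: 13

count = 13; pairs: (0,4), (0,5), (0,6), (1,4), (1,5), (1,6), (1,7), (2,5), (2,6), (2,7), (3,6), (3,7), (4,7)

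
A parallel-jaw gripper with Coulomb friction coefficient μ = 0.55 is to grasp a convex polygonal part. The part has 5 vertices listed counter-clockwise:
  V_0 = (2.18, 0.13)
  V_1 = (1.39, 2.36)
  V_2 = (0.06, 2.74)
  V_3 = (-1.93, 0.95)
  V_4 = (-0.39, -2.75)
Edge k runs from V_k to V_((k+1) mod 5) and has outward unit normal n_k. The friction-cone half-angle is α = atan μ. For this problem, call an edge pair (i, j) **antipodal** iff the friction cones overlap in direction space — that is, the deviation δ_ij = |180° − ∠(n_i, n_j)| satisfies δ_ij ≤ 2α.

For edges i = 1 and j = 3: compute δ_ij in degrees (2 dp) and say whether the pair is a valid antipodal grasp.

α = atan 0.55 = 28.81°;  2α = 57.62°
edge 1: e_1 = (-1.33, +0.38);  n_1 = (+0.2747, +0.9615)
edge 3: e_3 = (+1.54, -3.70);  n_3 = (-0.9232, -0.3843)
∠(n_1, n_3) = 128.54°
δ = |180° − 128.54°| = 51.46°
51.46° ≤ 2α = 57.62°  →  valid

δ = 51.46°, valid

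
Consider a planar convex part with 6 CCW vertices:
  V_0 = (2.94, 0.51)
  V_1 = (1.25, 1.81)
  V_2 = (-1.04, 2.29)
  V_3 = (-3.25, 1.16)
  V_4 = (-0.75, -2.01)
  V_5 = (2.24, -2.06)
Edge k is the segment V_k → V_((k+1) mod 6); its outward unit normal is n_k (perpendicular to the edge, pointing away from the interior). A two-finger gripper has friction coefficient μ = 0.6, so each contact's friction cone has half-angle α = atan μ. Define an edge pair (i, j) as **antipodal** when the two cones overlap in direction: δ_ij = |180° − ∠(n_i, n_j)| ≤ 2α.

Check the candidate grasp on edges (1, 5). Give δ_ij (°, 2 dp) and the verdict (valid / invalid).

δ = 86.60°, invalid

α = atan 0.6 = 30.96°;  2α = 61.93°
edge 1: e_1 = (-2.29, +0.48);  n_1 = (+0.2051, +0.9787)
edge 5: e_5 = (+0.70, +2.57);  n_5 = (+0.9649, -0.2628)
∠(n_1, n_5) = 93.40°
δ = |180° − 93.40°| = 86.60°
86.60° > 2α = 61.93°  →  invalid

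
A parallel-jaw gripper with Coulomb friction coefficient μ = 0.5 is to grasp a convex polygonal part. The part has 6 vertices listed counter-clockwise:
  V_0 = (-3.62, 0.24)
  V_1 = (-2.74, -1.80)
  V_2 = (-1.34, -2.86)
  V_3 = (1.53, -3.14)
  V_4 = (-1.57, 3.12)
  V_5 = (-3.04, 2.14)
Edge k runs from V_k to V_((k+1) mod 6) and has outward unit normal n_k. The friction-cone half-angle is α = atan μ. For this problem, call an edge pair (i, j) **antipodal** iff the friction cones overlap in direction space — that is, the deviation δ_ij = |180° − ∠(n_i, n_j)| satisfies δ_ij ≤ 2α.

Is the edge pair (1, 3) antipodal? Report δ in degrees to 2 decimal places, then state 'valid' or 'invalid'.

α = atan 0.5 = 26.57°;  2α = 53.13°
edge 1: e_1 = (+1.40, -1.06);  n_1 = (-0.6036, -0.7973)
edge 3: e_3 = (-3.10, +6.26);  n_3 = (+0.8961, +0.4438)
∠(n_1, n_3) = 153.48°
δ = |180° − 153.48°| = 26.52°
26.52° ≤ 2α = 53.13°  →  valid

δ = 26.52°, valid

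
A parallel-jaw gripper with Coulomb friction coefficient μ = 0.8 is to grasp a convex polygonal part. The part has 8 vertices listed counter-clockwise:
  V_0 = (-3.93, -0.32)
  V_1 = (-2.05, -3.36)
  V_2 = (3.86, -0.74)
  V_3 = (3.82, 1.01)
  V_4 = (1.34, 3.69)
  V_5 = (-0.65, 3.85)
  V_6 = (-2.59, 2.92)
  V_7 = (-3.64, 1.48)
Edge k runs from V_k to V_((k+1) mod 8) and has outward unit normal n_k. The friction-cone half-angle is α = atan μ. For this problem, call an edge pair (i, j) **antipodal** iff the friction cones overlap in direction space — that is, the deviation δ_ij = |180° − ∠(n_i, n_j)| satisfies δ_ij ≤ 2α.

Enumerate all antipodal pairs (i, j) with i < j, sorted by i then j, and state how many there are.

α = atan 0.8 = 38.66°;  2α = 77.32°
n_0 = (-0.8505, -0.5260)
n_1 = (+0.4053, -0.9142)
n_2 = (+0.9997, +0.0229)
n_3 = (+0.7340, +0.6792)
n_4 = (+0.0801, +0.9968)
n_5 = (-0.4323, +0.9017)
n_6 = (-0.8080, +0.5892)
n_7 = (-0.9873, +0.1591)
  (0,1): δ = 97.83°  ·
  (0,2): δ = 30.42°  ✓
  (0,3): δ = 11.05°  ✓
  (0,4): δ = 53.67°  ✓
  (0,5): δ = 83.88°  ·
  (0,6): δ = 112.17°  ·
  (0,7): δ = 139.11°  ·
  (1,2): δ = 112.60°  ·
  (1,3): δ = 71.13°  ✓
  (1,4): δ = 28.51°  ✓
  (1,5): δ = 1.70°  ✓
  (1,6): δ = 29.99°  ✓
  (1,7): δ = 56.94°  ✓
  (2,3): δ = 138.53°  ·
  (2,4): δ = 95.91°  ·
  (2,5): δ = 65.70°  ✓
  (2,6): δ = 37.41°  ✓
  (2,7): δ = 10.46°  ✓
  (3,4): δ = 137.38°  ·
  (3,5): δ = 107.17°  ·
  (3,6): δ = 78.88°  ·
  (3,7): δ = 51.93°  ✓
  (4,5): δ = 149.79°  ·
  (4,6): δ = 121.50°  ·
  (4,7): δ = 94.56°  ·
  (5,6): δ = 151.71°  ·
  (5,7): δ = 124.76°  ·
  (6,7): δ = 153.05°  ·
antipodal pairs: 12

count = 12; pairs: (0,2), (0,3), (0,4), (1,3), (1,4), (1,5), (1,6), (1,7), (2,5), (2,6), (2,7), (3,7)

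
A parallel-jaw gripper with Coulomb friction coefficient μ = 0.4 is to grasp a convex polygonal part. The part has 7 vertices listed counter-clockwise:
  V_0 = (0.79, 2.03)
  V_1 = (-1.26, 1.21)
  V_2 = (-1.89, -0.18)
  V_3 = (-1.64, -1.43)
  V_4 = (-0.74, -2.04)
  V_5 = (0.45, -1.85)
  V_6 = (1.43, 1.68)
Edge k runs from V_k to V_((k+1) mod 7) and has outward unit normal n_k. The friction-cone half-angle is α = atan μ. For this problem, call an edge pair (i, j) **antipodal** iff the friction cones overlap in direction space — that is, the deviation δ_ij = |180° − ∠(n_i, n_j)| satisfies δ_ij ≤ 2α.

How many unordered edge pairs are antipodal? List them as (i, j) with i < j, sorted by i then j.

α = atan 0.4 = 21.80°;  2α = 43.60°
n_0 = (-0.3714, +0.9285)
n_1 = (-0.9108, +0.4128)
n_2 = (-0.9806, -0.1961)
n_3 = (-0.5611, -0.8278)
n_4 = (+0.1577, -0.9875)
n_5 = (+0.9636, -0.2675)
n_6 = (+0.4798, +0.8774)
  (0,1): δ = 136.18°  ·
  (0,2): δ = 100.49°  ·
  (0,3): δ = 55.93°  ·
  (0,4): δ = 12.73°  ✓
  (0,5): δ = 52.68°  ·
  (0,6): δ = 129.53°  ·
  (1,2): δ = 144.31°  ·
  (1,3): δ = 99.75°  ·
  (1,4): δ = 56.55°  ·
  (1,5): δ = 8.87°  ✓
  (1,6): δ = 85.71°  ·
  (2,3): δ = 135.44°  ·
  (2,4): δ = 92.24°  ·
  (2,5): δ = 26.83°  ✓
  (2,6): δ = 50.02°  ·
  (3,4): δ = 136.80°  ·
  (3,5): δ = 71.39°  ·
  (3,6): δ = 5.46°  ✓
  (4,5): δ = 114.59°  ·
  (4,6): δ = 37.74°  ✓
  (5,6): δ = 103.16°  ·
antipodal pairs: 5

count = 5; pairs: (0,4), (1,5), (2,5), (3,6), (4,6)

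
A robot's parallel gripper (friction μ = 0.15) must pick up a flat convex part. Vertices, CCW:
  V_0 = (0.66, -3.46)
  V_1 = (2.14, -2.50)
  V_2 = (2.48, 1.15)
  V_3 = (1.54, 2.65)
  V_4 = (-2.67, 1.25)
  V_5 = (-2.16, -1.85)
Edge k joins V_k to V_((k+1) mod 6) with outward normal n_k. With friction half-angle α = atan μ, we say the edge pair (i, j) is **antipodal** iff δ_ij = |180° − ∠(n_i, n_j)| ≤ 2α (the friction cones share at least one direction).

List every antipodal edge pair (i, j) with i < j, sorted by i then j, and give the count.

count = 2; pairs: (0,3), (1,4)

α = atan 0.15 = 8.53°;  2α = 17.06°
n_0 = (+0.5442, -0.8390)
n_1 = (+0.9957, -0.0927)
n_2 = (+0.8474, +0.5310)
n_3 = (-0.3156, +0.9489)
n_4 = (-0.9867, -0.1623)
n_5 = (-0.4958, -0.8684)
  (0,1): δ = 128.29°  ·
  (0,2): δ = 90.90°  ·
  (0,3): δ = 14.58°  ✓
  (0,4): δ = 66.37°  ·
  (0,5): δ = 117.31°  ·
  (1,2): δ = 142.60°  ·
  (1,3): δ = 66.28°  ·
  (1,4): δ = 14.66°  ✓
  (1,5): δ = 65.60°  ·
  (2,3): δ = 103.68°  ·
  (2,4): δ = 22.73°  ·
  (2,5): δ = 28.20°  ·
  (3,4): δ = 99.05°  ·
  (3,5): δ = 48.12°  ·
  (4,5): δ = 129.07°  ·
antipodal pairs: 2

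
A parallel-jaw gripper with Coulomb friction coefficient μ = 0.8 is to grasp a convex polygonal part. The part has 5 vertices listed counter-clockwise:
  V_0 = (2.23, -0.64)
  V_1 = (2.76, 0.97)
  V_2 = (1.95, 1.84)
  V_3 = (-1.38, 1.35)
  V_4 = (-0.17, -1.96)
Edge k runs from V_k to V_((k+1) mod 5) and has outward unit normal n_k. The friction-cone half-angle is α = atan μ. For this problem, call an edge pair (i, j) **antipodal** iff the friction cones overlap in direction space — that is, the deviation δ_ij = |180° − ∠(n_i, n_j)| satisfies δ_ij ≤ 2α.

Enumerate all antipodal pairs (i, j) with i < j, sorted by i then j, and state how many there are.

α = atan 0.8 = 38.66°;  2α = 77.32°
n_0 = (+0.9499, -0.3127)
n_1 = (+0.7319, +0.6814)
n_2 = (-0.1456, +0.9893)
n_3 = (-0.9392, -0.3433)
n_4 = (+0.4819, -0.8762)
  (0,1): δ = 118.82°  ·
  (0,2): δ = 63.41°  ✓
  (0,3): δ = 38.30°  ✓
  (0,4): δ = 137.03°  ·
  (1,2): δ = 124.58°  ·
  (1,3): δ = 22.87°  ✓
  (1,4): δ = 75.86°  ✓
  (2,3): δ = 78.29°  ·
  (2,4): δ = 20.44°  ✓
  (3,4): δ = 81.27°  ·
antipodal pairs: 5

count = 5; pairs: (0,2), (0,3), (1,3), (1,4), (2,4)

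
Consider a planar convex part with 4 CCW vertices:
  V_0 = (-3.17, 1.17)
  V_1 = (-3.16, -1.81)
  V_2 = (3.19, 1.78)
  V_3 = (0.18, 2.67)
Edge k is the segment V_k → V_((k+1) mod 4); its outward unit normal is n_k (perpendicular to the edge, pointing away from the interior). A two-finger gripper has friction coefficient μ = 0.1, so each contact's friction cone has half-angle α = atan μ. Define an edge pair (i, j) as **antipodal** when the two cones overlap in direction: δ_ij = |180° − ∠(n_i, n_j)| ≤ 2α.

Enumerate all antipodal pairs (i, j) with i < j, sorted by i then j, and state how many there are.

α = atan 0.1 = 5.71°;  2α = 11.42°
n_0 = (-1.0000, -0.0034)
n_1 = (+0.4921, -0.8705)
n_2 = (+0.2835, +0.9590)
n_3 = (-0.4087, +0.9127)
  (0,1): δ = 60.71°  ·
  (0,2): δ = 73.34°  ·
  (0,3): δ = 113.93°  ·
  (1,2): δ = 45.95°  ·
  (1,3): δ = 5.36°  ✓
  (2,3): δ = 139.41°  ·
antipodal pairs: 1

count = 1; pairs: (1,3)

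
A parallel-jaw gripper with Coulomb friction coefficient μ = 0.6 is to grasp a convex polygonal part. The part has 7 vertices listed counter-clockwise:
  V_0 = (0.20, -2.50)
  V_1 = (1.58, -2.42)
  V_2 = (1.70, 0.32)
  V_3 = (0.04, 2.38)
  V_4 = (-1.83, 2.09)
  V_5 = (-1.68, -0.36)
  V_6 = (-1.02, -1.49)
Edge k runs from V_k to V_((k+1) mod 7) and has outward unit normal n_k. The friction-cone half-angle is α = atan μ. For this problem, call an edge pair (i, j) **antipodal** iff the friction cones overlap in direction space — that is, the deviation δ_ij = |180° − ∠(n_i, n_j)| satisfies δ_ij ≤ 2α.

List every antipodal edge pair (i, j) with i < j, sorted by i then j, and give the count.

α = atan 0.6 = 30.96°;  2α = 61.93°
n_0 = (+0.0579, -0.9983)
n_1 = (+0.9990, -0.0438)
n_2 = (+0.7787, +0.6275)
n_3 = (-0.1532, +0.9882)
n_4 = (-0.9981, -0.0611)
n_5 = (-0.8635, -0.5043)
n_6 = (-0.6377, -0.7703)
  (0,1): δ = 95.83°  ·
  (0,2): δ = 54.46°  ✓
  (0,3): δ = 5.50°  ✓
  (0,4): δ = 90.19°  ·
  (0,5): δ = 116.97°  ·
  (0,6): δ = 137.06°  ·
  (1,2): δ = 138.63°  ·
  (1,3): δ = 78.68°  ·
  (1,4): δ = 6.01°  ✓
  (1,5): δ = 32.80°  ✓
  (1,6): δ = 52.89°  ✓
  (2,3): δ = 120.05°  ·
  (2,4): δ = 35.36°  ✓
  (2,5): δ = 8.57°  ✓
  (2,6): δ = 11.52°  ✓
  (3,4): δ = 95.31°  ·
  (3,5): δ = 68.53°  ·
  (3,6): δ = 48.44°  ✓
  (4,5): δ = 153.22°  ·
  (4,6): δ = 133.12°  ·
  (5,6): δ = 159.91°  ·
antipodal pairs: 9

count = 9; pairs: (0,2), (0,3), (1,4), (1,5), (1,6), (2,4), (2,5), (2,6), (3,6)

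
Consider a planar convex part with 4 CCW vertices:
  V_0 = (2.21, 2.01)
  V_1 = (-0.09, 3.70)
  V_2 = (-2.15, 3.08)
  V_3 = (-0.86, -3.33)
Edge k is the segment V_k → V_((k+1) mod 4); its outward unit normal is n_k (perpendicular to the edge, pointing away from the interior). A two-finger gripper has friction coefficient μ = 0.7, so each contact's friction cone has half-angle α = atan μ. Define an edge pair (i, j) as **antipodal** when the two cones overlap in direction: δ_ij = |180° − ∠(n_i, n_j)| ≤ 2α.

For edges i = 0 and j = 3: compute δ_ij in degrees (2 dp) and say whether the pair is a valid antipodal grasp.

α = atan 0.7 = 34.99°;  2α = 69.98°
edge 0: e_0 = (-2.30, +1.69);  n_0 = (+0.5921, +0.8058)
edge 3: e_3 = (+3.07, +5.34);  n_3 = (+0.8669, -0.4984)
∠(n_0, n_3) = 83.59°
δ = |180° − 83.59°| = 96.41°
96.41° > 2α = 69.98°  →  invalid

δ = 96.41°, invalid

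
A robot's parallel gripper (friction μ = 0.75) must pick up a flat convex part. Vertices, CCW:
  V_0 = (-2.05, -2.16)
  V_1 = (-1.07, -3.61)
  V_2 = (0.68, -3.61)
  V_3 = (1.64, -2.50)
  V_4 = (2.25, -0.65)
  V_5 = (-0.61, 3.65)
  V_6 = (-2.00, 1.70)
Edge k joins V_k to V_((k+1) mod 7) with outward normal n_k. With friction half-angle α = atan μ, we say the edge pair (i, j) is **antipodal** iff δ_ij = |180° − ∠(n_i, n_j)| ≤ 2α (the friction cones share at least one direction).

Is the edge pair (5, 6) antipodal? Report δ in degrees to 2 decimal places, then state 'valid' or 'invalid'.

δ = 145.26°, invalid

α = atan 0.75 = 36.87°;  2α = 73.74°
edge 5: e_5 = (-1.39, -1.95);  n_5 = (-0.8143, +0.5804)
edge 6: e_6 = (-0.05, -3.86);  n_6 = (-0.9999, +0.0130)
∠(n_5, n_6) = 34.74°
δ = |180° − 34.74°| = 145.26°
145.26° > 2α = 73.74°  →  invalid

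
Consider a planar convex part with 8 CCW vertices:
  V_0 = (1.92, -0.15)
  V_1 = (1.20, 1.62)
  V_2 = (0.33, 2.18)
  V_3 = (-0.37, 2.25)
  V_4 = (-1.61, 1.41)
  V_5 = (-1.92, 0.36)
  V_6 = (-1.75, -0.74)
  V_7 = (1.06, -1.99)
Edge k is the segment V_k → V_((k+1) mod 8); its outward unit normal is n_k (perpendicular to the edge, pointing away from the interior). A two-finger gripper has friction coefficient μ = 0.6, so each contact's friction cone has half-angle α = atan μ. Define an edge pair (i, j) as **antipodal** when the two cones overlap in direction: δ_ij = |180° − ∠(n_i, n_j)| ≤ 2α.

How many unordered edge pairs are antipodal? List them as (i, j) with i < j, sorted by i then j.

α = atan 0.6 = 30.96°;  2α = 61.93°
n_0 = (+0.9263, +0.3768)
n_1 = (+0.5412, +0.8409)
n_2 = (+0.0995, +0.9950)
n_3 = (-0.5608, +0.8279)
n_4 = (-0.9591, +0.2832)
n_5 = (-0.9883, -0.1527)
n_6 = (-0.4064, -0.9137)
n_7 = (+0.9059, -0.4234)
  (0,1): δ = 144.90°  ·
  (0,2): δ = 117.85°  ·
  (0,3): δ = 78.02°  ·
  (0,4): δ = 38.58°  ✓
  (0,5): δ = 13.35°  ✓
  (0,6): δ = 43.88°  ✓
  (0,7): δ = 132.81°  ·
  (1,2): δ = 152.94°  ·
  (1,3): δ = 113.12°  ·
  (1,4): δ = 73.68°  ·
  (1,5): δ = 48.45°  ✓
  (1,6): δ = 8.79°  ✓
  (1,7): δ = 97.72°  ·
  (2,3): δ = 140.17°  ·
  (2,4): δ = 100.74°  ·
  (2,5): δ = 75.50°  ·
  (2,6): δ = 18.27°  ✓
  (2,7): δ = 70.66°  ·
  (3,4): δ = 140.56°  ·
  (3,5): δ = 115.33°  ·
  (3,6): δ = 58.10°  ✓
  (3,7): δ = 30.83°  ✓
  (4,5): δ = 154.77°  ·
  (4,6): δ = 97.53°  ·
  (4,7): δ = 8.60°  ✓
  (5,6): δ = 122.77°  ·
  (5,7): δ = 33.84°  ✓
  (6,7): δ = 91.07°  ·
antipodal pairs: 10

count = 10; pairs: (0,4), (0,5), (0,6), (1,5), (1,6), (2,6), (3,6), (3,7), (4,7), (5,7)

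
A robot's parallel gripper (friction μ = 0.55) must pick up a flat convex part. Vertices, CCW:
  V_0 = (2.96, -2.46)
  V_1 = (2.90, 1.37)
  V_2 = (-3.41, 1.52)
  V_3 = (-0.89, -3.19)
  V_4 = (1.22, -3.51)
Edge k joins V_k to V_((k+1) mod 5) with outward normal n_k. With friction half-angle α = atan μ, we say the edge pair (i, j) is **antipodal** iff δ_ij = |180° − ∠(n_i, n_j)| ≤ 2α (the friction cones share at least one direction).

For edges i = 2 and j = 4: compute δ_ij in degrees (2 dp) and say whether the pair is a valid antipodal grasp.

δ = 87.04°, invalid

α = atan 0.55 = 28.81°;  2α = 57.62°
edge 2: e_2 = (+2.52, -4.71);  n_2 = (-0.8817, -0.4718)
edge 4: e_4 = (+1.74, +1.05);  n_4 = (+0.5167, -0.8562)
∠(n_2, n_4) = 92.96°
δ = |180° − 92.96°| = 87.04°
87.04° > 2α = 57.62°  →  invalid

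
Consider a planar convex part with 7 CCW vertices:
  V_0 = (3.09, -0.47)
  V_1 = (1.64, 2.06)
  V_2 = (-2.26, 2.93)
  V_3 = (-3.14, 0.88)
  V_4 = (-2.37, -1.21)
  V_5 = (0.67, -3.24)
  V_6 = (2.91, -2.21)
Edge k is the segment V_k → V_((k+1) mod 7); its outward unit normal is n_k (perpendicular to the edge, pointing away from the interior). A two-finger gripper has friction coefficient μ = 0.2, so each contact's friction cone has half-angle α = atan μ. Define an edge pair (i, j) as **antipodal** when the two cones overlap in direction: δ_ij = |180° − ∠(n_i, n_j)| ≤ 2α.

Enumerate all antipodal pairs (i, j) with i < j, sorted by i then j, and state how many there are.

count = 3; pairs: (0,3), (1,4), (2,6)

α = atan 0.2 = 11.31°;  2α = 22.62°
n_0 = (+0.8676, +0.4972)
n_1 = (+0.2177, +0.9760)
n_2 = (-0.9189, +0.3945)
n_3 = (-0.9383, -0.3457)
n_4 = (-0.5553, -0.8316)
n_5 = (+0.4178, -0.9086)
n_6 = (+0.9947, -0.1029)
  (0,1): δ = 132.39°  ·
  (0,2): δ = 53.05°  ·
  (0,3): δ = 9.59°  ✓
  (0,4): δ = 26.45°  ·
  (0,5): δ = 84.88°  ·
  (0,6): δ = 144.28°  ·
  (1,2): δ = 100.66°  ·
  (1,3): δ = 57.20°  ·
  (1,4): δ = 21.16°  ✓
  (1,5): δ = 37.27°  ·
  (1,6): δ = 96.67°  ·
  (2,3): δ = 136.54°  ·
  (2,4): δ = 100.50°  ·
  (2,5): δ = 42.07°  ·
  (2,6): δ = 17.33°  ✓
  (3,4): δ = 143.96°  ·
  (3,5): δ = 85.53°  ·
  (3,6): δ = 26.13°  ·
  (4,5): δ = 121.57°  ·
  (4,6): δ = 62.17°  ·
  (5,6): δ = 120.60°  ·
antipodal pairs: 3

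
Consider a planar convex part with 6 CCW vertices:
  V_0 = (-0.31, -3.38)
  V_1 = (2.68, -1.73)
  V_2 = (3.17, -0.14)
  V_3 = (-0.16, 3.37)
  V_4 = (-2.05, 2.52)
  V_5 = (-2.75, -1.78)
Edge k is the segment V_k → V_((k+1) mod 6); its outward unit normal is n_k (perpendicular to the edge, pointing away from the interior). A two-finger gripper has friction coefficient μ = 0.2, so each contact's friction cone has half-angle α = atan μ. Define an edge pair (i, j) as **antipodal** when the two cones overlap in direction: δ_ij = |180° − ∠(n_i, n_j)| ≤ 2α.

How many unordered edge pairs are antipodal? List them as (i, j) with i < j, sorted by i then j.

count = 3; pairs: (0,3), (1,4), (2,5)

α = atan 0.2 = 11.31°;  2α = 22.62°
n_0 = (+0.4832, -0.8755)
n_1 = (+0.9556, -0.2945)
n_2 = (+0.7255, +0.6883)
n_3 = (-0.4102, +0.9120)
n_4 = (-0.9870, +0.1607)
n_5 = (-0.5484, -0.8362)
  (0,1): δ = 136.02°  ·
  (0,2): δ = 75.40°  ·
  (0,3): δ = 4.68°  ✓
  (0,4): δ = 51.86°  ·
  (0,5): δ = 117.85°  ·
  (1,2): δ = 119.38°  ·
  (1,3): δ = 48.66°  ·
  (1,4): δ = 7.88°  ✓
  (1,5): δ = 73.87°  ·
  (2,3): δ = 109.28°  ·
  (2,4): δ = 52.74°  ·
  (2,5): δ = 13.25°  ✓
  (3,4): δ = 123.46°  ·
  (3,5): δ = 57.47°  ·
  (4,5): δ = 114.01°  ·
antipodal pairs: 3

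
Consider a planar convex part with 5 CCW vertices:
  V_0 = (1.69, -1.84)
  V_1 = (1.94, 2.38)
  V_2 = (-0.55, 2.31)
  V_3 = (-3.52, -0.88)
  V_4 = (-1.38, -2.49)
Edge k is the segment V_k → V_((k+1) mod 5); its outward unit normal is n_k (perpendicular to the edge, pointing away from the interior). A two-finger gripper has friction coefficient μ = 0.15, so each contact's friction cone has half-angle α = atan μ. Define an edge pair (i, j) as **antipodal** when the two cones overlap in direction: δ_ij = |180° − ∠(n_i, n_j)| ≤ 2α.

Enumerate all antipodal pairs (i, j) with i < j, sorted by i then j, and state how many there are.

count = 1; pairs: (1,4)

α = atan 0.15 = 8.53°;  2α = 17.06°
n_0 = (+0.9982, -0.0591)
n_1 = (-0.0281, +0.9996)
n_2 = (-0.7319, +0.6814)
n_3 = (-0.6012, -0.7991)
n_4 = (+0.2071, -0.9783)
  (0,1): δ = 85.00°  ·
  (0,2): δ = 39.56°  ·
  (0,3): δ = 56.43°  ·
  (0,4): δ = 105.34°  ·
  (1,2): δ = 134.56°  ·
  (1,3): δ = 38.57°  ·
  (1,4): δ = 10.34°  ✓
  (2,3): δ = 84.00°  ·
  (2,4): δ = 35.09°  ·
  (3,4): δ = 131.09°  ·
antipodal pairs: 1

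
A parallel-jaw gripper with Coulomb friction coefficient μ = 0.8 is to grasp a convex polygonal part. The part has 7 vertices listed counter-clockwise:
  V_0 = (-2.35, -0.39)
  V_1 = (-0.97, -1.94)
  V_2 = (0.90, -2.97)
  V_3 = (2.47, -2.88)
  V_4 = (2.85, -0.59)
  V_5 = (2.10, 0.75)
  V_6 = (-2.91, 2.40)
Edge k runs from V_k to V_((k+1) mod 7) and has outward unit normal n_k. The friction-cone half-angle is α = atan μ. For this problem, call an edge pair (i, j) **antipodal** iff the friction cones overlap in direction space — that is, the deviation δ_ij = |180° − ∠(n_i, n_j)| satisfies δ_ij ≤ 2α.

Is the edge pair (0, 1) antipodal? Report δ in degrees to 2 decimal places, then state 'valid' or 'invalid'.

α = atan 0.8 = 38.66°;  2α = 77.32°
edge 0: e_0 = (+1.38, -1.55);  n_0 = (-0.7469, -0.6650)
edge 1: e_1 = (+1.87, -1.03);  n_1 = (-0.4825, -0.8759)
∠(n_0, n_1) = 19.47°
δ = |180° − 19.47°| = 160.53°
160.53° > 2α = 77.32°  →  invalid

δ = 160.53°, invalid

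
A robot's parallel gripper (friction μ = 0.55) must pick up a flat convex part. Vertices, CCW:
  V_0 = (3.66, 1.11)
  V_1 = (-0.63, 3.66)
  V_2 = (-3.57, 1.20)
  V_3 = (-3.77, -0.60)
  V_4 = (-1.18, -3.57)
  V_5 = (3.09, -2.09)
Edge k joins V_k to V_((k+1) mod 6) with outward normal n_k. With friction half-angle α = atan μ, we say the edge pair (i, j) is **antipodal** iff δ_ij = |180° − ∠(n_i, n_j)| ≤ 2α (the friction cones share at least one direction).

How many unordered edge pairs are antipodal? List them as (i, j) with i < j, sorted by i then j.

α = atan 0.55 = 28.81°;  2α = 57.62°
n_0 = (+0.5110, +0.8596)
n_1 = (-0.6417, +0.7669)
n_2 = (-0.9939, +0.1104)
n_3 = (-0.7537, -0.6572)
n_4 = (+0.3275, -0.9449)
n_5 = (+0.9845, -0.1754)
  (0,1): δ = 109.35°  ·
  (0,2): δ = 65.61°  ·
  (0,3): δ = 18.18°  ✓
  (0,4): δ = 49.84°  ✓
  (0,5): δ = 110.63°  ·
  (1,2): δ = 136.26°  ·
  (1,3): δ = 88.83°  ·
  (1,4): δ = 20.80°  ✓
  (1,5): δ = 39.98°  ✓
  (2,3): δ = 132.57°  ·
  (2,4): δ = 64.54°  ·
  (2,5): δ = 3.76°  ✓
  (3,4): δ = 111.97°  ·
  (3,5): δ = 51.19°  ✓
  (4,5): δ = 119.22°  ·
antipodal pairs: 6

count = 6; pairs: (0,3), (0,4), (1,4), (1,5), (2,5), (3,5)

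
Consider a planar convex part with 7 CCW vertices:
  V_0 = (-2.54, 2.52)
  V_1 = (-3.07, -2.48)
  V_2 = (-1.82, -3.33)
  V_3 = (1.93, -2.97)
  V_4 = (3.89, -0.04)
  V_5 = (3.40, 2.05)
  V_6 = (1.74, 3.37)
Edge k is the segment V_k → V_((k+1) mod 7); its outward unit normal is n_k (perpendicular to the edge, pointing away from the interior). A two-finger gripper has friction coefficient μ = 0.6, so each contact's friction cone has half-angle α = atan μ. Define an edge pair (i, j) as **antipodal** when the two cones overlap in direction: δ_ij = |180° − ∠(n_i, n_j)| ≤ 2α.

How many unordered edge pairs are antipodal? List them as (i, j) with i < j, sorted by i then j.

α = atan 0.6 = 30.96°;  2α = 61.93°
n_0 = (-0.9944, +0.1054)
n_1 = (-0.5623, -0.8269)
n_2 = (+0.0956, -0.9954)
n_3 = (+0.8312, -0.5560)
n_4 = (+0.9736, +0.2283)
n_5 = (+0.6224, +0.7827)
n_6 = (-0.1948, +0.9808)
  (0,1): δ = 118.16°  ·
  (0,2): δ = 78.47°  ·
  (0,3): δ = 27.73°  ✓
  (0,4): δ = 19.25°  ✓
  (0,5): δ = 57.56°  ✓
  (0,6): δ = 107.28°  ·
  (1,2): δ = 140.30°  ·
  (1,3): δ = 89.56°  ·
  (1,4): δ = 42.59°  ✓
  (1,5): δ = 4.28°  ✓
  (1,6): δ = 45.45°  ✓
  (2,3): δ = 129.26°  ·
  (2,4): δ = 82.29°  ·
  (2,5): δ = 43.97°  ✓
  (2,6): δ = 5.75°  ✓
  (3,4): δ = 133.03°  ·
  (3,5): δ = 94.71°  ·
  (3,6): δ = 44.99°  ✓
  (4,5): δ = 141.69°  ·
  (4,6): δ = 91.96°  ·
  (5,6): δ = 130.28°  ·
antipodal pairs: 9

count = 9; pairs: (0,3), (0,4), (0,5), (1,4), (1,5), (1,6), (2,5), (2,6), (3,6)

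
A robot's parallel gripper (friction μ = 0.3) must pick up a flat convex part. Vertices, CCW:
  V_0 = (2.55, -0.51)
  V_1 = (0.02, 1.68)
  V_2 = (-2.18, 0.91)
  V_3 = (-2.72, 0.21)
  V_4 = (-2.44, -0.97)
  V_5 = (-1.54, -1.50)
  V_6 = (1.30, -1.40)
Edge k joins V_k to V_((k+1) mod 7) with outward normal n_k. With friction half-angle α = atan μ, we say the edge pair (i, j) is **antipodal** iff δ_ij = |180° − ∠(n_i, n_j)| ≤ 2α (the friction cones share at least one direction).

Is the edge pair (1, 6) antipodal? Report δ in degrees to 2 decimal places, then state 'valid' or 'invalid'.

δ = 16.16°, valid

α = atan 0.3 = 16.70°;  2α = 33.40°
edge 1: e_1 = (-2.20, -0.77);  n_1 = (-0.3304, +0.9439)
edge 6: e_6 = (+1.25, +0.89);  n_6 = (+0.5800, -0.8146)
∠(n_1, n_6) = 163.84°
δ = |180° − 163.84°| = 16.16°
16.16° ≤ 2α = 33.40°  →  valid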